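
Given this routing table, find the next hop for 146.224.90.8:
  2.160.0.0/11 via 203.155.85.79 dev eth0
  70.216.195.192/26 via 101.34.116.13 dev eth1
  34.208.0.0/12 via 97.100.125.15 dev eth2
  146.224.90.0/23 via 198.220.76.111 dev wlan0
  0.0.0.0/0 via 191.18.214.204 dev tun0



Longest prefix match for 146.224.90.8:
  /11 2.160.0.0: no
  /26 70.216.195.192: no
  /12 34.208.0.0: no
  /23 146.224.90.0: MATCH
  /0 0.0.0.0: MATCH
Selected: next-hop 198.220.76.111 via wlan0 (matched /23)


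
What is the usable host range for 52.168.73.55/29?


Network: 52.168.73.48
Broadcast: 52.168.73.55
First usable = network + 1
Last usable = broadcast - 1
Range: 52.168.73.49 to 52.168.73.54


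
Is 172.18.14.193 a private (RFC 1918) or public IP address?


RFC 1918 private ranges:
  10.0.0.0/8 (10.0.0.0 - 10.255.255.255)
  172.16.0.0/12 (172.16.0.0 - 172.31.255.255)
  192.168.0.0/16 (192.168.0.0 - 192.168.255.255)
Private (in 172.16.0.0/12)


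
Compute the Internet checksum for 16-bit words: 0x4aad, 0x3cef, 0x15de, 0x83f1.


Sum all words (with carry folding):
+ 0x4aad = 0x4aad
+ 0x3cef = 0x879c
+ 0x15de = 0x9d7a
+ 0x83f1 = 0x216c
One's complement: ~0x216c
Checksum = 0xde93


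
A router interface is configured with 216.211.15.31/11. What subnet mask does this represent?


/11 means 11 network bits, 21 host bits
Binary: 11111111111000000000000000000000
Mask: 255.224.0.0


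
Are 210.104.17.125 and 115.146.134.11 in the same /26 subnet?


Mask: 255.255.255.192
210.104.17.125 AND mask = 210.104.17.64
115.146.134.11 AND mask = 115.146.134.0
No, different subnets (210.104.17.64 vs 115.146.134.0)


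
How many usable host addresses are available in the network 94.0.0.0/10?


Host bits = 32 - 10 = 22
Total addresses = 2^22 = 4194304
Usable = total - 2 (network and broadcast)
Usable hosts: 4194302


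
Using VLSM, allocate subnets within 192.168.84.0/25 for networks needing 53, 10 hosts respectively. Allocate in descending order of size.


53 hosts -> /26 (62 usable): 192.168.84.0/26
10 hosts -> /28 (14 usable): 192.168.84.64/28
Allocation: 192.168.84.0/26 (53 hosts, 62 usable); 192.168.84.64/28 (10 hosts, 14 usable)


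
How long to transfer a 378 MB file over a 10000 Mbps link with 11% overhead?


Effective throughput = 10000 * (1 - 11/100) = 8900 Mbps
File size in Mb = 378 * 8 = 3024 Mb
Time = 3024 / 8900
Time = 0.3398 seconds


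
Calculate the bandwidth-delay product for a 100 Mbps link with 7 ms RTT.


BDP = bandwidth * RTT
= 100 Mbps * 7 ms
= 100 * 1e6 * 7 / 1000 bits
= 700000 bits
= 87500 bytes
= 85.4492 KB
BDP = 700000 bits (87500 bytes)


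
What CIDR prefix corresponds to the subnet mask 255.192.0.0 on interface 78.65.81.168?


Binary: 11111111.11000000.00000000.00000000
Count leading 1s
Prefix: /10


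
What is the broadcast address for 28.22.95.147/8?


Network: 28.0.0.0/8
Host bits = 24
Set all host bits to 1:
Broadcast: 28.255.255.255


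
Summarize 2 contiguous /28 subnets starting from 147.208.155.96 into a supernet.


Original prefix: /28
Number of subnets: 2 = 2^1
New prefix = 28 - 1 = 27
Supernet: 147.208.155.96/27


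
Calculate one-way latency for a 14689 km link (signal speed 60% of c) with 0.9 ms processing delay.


Speed = 0.6 * 3e5 km/s = 180000 km/s
Propagation delay = 14689 / 180000 = 0.0816 s = 81.6056 ms
Processing delay = 0.9 ms
Total one-way latency = 82.5056 ms


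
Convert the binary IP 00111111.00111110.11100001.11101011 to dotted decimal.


00111111 = 63
00111110 = 62
11100001 = 225
11101011 = 235
IP: 63.62.225.235


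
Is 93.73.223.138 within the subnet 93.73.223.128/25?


Subnet network: 93.73.223.128
Test IP AND mask: 93.73.223.128
Yes, 93.73.223.138 is in 93.73.223.128/25


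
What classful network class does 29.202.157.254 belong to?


First octet: 29
Binary: 00011101
0xxxxxxx -> Class A (1-126)
Class A, default mask 255.0.0.0 (/8)


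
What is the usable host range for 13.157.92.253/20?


Network: 13.157.80.0
Broadcast: 13.157.95.255
First usable = network + 1
Last usable = broadcast - 1
Range: 13.157.80.1 to 13.157.95.254


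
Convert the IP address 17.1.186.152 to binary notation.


17 = 00010001
1 = 00000001
186 = 10111010
152 = 10011000
Binary: 00010001.00000001.10111010.10011000


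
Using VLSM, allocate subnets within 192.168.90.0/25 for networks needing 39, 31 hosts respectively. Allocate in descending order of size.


39 hosts -> /26 (62 usable): 192.168.90.0/26
31 hosts -> /26 (62 usable): 192.168.90.64/26
Allocation: 192.168.90.0/26 (39 hosts, 62 usable); 192.168.90.64/26 (31 hosts, 62 usable)


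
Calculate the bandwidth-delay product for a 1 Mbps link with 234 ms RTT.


BDP = bandwidth * RTT
= 1 Mbps * 234 ms
= 1 * 1e6 * 234 / 1000 bits
= 234000 bits
= 29250 bytes
= 28.5645 KB
BDP = 234000 bits (29250 bytes)


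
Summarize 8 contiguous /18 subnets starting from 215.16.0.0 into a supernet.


Original prefix: /18
Number of subnets: 8 = 2^3
New prefix = 18 - 3 = 15
Supernet: 215.16.0.0/15


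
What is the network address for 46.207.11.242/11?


IP:   00101110.11001111.00001011.11110010
Mask: 11111111.11100000.00000000.00000000
AND operation:
Net:  00101110.11000000.00000000.00000000
Network: 46.192.0.0/11


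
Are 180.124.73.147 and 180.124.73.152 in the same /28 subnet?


Mask: 255.255.255.240
180.124.73.147 AND mask = 180.124.73.144
180.124.73.152 AND mask = 180.124.73.144
Yes, same subnet (180.124.73.144)


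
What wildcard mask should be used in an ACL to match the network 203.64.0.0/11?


Subnet mask: 255.224.0.0
Wildcard = 255.255.255.255 - subnet mask
255 - 255 = 0
255 - 224 = 31
255 - 0 = 255
255 - 0 = 255
Wildcard: 0.31.255.255


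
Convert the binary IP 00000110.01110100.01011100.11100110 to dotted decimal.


00000110 = 6
01110100 = 116
01011100 = 92
11100110 = 230
IP: 6.116.92.230


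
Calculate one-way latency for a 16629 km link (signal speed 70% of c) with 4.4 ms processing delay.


Speed = 0.7 * 3e5 km/s = 210000 km/s
Propagation delay = 16629 / 210000 = 0.0792 s = 79.1857 ms
Processing delay = 4.4 ms
Total one-way latency = 83.5857 ms


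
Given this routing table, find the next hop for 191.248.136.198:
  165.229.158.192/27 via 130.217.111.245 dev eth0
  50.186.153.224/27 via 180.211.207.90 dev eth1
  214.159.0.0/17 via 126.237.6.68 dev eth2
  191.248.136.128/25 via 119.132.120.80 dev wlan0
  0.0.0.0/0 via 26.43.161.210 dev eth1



Longest prefix match for 191.248.136.198:
  /27 165.229.158.192: no
  /27 50.186.153.224: no
  /17 214.159.0.0: no
  /25 191.248.136.128: MATCH
  /0 0.0.0.0: MATCH
Selected: next-hop 119.132.120.80 via wlan0 (matched /25)


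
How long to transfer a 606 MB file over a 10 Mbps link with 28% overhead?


Effective throughput = 10 * (1 - 28/100) = 7.2 Mbps
File size in Mb = 606 * 8 = 4848 Mb
Time = 4848 / 7.2
Time = 673.3333 seconds


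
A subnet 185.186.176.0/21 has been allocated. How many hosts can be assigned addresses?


Host bits = 32 - 21 = 11
Total addresses = 2^11 = 2048
Usable = total - 2 (network and broadcast)
Usable hosts: 2046


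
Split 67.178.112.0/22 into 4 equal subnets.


New prefix = 22 + 2 = 24
Each subnet has 256 addresses
  67.178.112.0/24
  67.178.113.0/24
  67.178.114.0/24
  67.178.115.0/24
Subnets: 67.178.112.0/24, 67.178.113.0/24, 67.178.114.0/24, 67.178.115.0/24


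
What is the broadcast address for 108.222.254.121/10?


Network: 108.192.0.0/10
Host bits = 22
Set all host bits to 1:
Broadcast: 108.255.255.255


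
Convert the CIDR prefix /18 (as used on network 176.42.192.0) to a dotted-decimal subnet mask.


/18 means 18 network bits, 14 host bits
Binary: 11111111111111111100000000000000
Mask: 255.255.192.0


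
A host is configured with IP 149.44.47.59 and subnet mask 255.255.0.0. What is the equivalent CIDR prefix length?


Binary: 11111111.11111111.00000000.00000000
Count leading 1s
Prefix: /16


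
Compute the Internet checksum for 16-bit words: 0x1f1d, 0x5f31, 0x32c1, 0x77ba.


Sum all words (with carry folding):
+ 0x1f1d = 0x1f1d
+ 0x5f31 = 0x7e4e
+ 0x32c1 = 0xb10f
+ 0x77ba = 0x28ca
One's complement: ~0x28ca
Checksum = 0xd735


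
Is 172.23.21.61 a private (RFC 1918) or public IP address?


RFC 1918 private ranges:
  10.0.0.0/8 (10.0.0.0 - 10.255.255.255)
  172.16.0.0/12 (172.16.0.0 - 172.31.255.255)
  192.168.0.0/16 (192.168.0.0 - 192.168.255.255)
Private (in 172.16.0.0/12)


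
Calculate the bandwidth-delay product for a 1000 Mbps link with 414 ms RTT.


BDP = bandwidth * RTT
= 1000 Mbps * 414 ms
= 1000 * 1e6 * 414 / 1000 bits
= 414000000 bits
= 51750000 bytes
= 50537.1094 KB
BDP = 414000000 bits (51750000 bytes)


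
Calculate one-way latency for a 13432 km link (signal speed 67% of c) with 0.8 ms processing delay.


Speed = 0.67 * 3e5 km/s = 201000 km/s
Propagation delay = 13432 / 201000 = 0.0668 s = 66.8259 ms
Processing delay = 0.8 ms
Total one-way latency = 67.6259 ms


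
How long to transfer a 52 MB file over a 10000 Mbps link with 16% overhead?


Effective throughput = 10000 * (1 - 16/100) = 8400 Mbps
File size in Mb = 52 * 8 = 416 Mb
Time = 416 / 8400
Time = 0.0495 seconds


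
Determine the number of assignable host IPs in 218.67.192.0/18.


Host bits = 32 - 18 = 14
Total addresses = 2^14 = 16384
Usable = total - 2 (network and broadcast)
Usable hosts: 16382


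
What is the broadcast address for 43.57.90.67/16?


Network: 43.57.0.0/16
Host bits = 16
Set all host bits to 1:
Broadcast: 43.57.255.255


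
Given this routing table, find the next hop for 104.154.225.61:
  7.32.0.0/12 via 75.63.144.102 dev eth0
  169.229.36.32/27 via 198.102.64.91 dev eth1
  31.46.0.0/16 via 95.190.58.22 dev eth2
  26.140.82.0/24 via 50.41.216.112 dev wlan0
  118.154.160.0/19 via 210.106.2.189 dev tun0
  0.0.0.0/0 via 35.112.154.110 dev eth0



Longest prefix match for 104.154.225.61:
  /12 7.32.0.0: no
  /27 169.229.36.32: no
  /16 31.46.0.0: no
  /24 26.140.82.0: no
  /19 118.154.160.0: no
  /0 0.0.0.0: MATCH
Selected: next-hop 35.112.154.110 via eth0 (matched /0)


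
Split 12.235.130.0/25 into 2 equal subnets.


New prefix = 25 + 1 = 26
Each subnet has 64 addresses
  12.235.130.0/26
  12.235.130.64/26
Subnets: 12.235.130.0/26, 12.235.130.64/26


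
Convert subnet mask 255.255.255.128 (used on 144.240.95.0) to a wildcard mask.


Subnet mask: 255.255.255.128
Wildcard = 255.255.255.255 - subnet mask
255 - 255 = 0
255 - 255 = 0
255 - 255 = 0
255 - 128 = 127
Wildcard: 0.0.0.127


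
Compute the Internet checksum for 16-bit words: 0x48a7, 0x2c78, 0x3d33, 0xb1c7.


Sum all words (with carry folding):
+ 0x48a7 = 0x48a7
+ 0x2c78 = 0x751f
+ 0x3d33 = 0xb252
+ 0xb1c7 = 0x641a
One's complement: ~0x641a
Checksum = 0x9be5


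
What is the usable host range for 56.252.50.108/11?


Network: 56.224.0.0
Broadcast: 56.255.255.255
First usable = network + 1
Last usable = broadcast - 1
Range: 56.224.0.1 to 56.255.255.254


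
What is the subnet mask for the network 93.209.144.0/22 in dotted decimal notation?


/22 means 22 network bits, 10 host bits
Binary: 11111111111111111111110000000000
Mask: 255.255.252.0


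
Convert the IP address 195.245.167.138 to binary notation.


195 = 11000011
245 = 11110101
167 = 10100111
138 = 10001010
Binary: 11000011.11110101.10100111.10001010


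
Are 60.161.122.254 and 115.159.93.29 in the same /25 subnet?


Mask: 255.255.255.128
60.161.122.254 AND mask = 60.161.122.128
115.159.93.29 AND mask = 115.159.93.0
No, different subnets (60.161.122.128 vs 115.159.93.0)


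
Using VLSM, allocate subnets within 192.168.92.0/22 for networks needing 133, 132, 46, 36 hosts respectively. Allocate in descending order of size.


133 hosts -> /24 (254 usable): 192.168.92.0/24
132 hosts -> /24 (254 usable): 192.168.93.0/24
46 hosts -> /26 (62 usable): 192.168.94.0/26
36 hosts -> /26 (62 usable): 192.168.94.64/26
Allocation: 192.168.92.0/24 (133 hosts, 254 usable); 192.168.93.0/24 (132 hosts, 254 usable); 192.168.94.0/26 (46 hosts, 62 usable); 192.168.94.64/26 (36 hosts, 62 usable)


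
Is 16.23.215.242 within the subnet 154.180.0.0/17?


Subnet network: 154.180.0.0
Test IP AND mask: 16.23.128.0
No, 16.23.215.242 is not in 154.180.0.0/17


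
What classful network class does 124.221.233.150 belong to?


First octet: 124
Binary: 01111100
0xxxxxxx -> Class A (1-126)
Class A, default mask 255.0.0.0 (/8)


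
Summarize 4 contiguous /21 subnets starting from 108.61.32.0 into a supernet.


Original prefix: /21
Number of subnets: 4 = 2^2
New prefix = 21 - 2 = 19
Supernet: 108.61.32.0/19


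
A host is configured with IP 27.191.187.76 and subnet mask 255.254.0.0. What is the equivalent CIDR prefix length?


Binary: 11111111.11111110.00000000.00000000
Count leading 1s
Prefix: /15


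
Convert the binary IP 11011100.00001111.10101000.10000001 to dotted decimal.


11011100 = 220
00001111 = 15
10101000 = 168
10000001 = 129
IP: 220.15.168.129


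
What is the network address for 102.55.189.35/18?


IP:   01100110.00110111.10111101.00100011
Mask: 11111111.11111111.11000000.00000000
AND operation:
Net:  01100110.00110111.10000000.00000000
Network: 102.55.128.0/18


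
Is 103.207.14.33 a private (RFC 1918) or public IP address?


RFC 1918 private ranges:
  10.0.0.0/8 (10.0.0.0 - 10.255.255.255)
  172.16.0.0/12 (172.16.0.0 - 172.31.255.255)
  192.168.0.0/16 (192.168.0.0 - 192.168.255.255)
Public (not in any RFC 1918 range)


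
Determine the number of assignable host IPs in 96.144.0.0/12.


Host bits = 32 - 12 = 20
Total addresses = 2^20 = 1048576
Usable = total - 2 (network and broadcast)
Usable hosts: 1048574


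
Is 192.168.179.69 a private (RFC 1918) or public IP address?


RFC 1918 private ranges:
  10.0.0.0/8 (10.0.0.0 - 10.255.255.255)
  172.16.0.0/12 (172.16.0.0 - 172.31.255.255)
  192.168.0.0/16 (192.168.0.0 - 192.168.255.255)
Private (in 192.168.0.0/16)


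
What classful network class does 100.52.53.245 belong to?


First octet: 100
Binary: 01100100
0xxxxxxx -> Class A (1-126)
Class A, default mask 255.0.0.0 (/8)


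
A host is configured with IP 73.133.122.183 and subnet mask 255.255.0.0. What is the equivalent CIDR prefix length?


Binary: 11111111.11111111.00000000.00000000
Count leading 1s
Prefix: /16


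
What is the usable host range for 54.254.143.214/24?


Network: 54.254.143.0
Broadcast: 54.254.143.255
First usable = network + 1
Last usable = broadcast - 1
Range: 54.254.143.1 to 54.254.143.254


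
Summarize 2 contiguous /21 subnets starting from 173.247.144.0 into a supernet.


Original prefix: /21
Number of subnets: 2 = 2^1
New prefix = 21 - 1 = 20
Supernet: 173.247.144.0/20


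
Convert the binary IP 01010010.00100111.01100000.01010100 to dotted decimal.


01010010 = 82
00100111 = 39
01100000 = 96
01010100 = 84
IP: 82.39.96.84


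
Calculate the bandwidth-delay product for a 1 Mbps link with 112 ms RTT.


BDP = bandwidth * RTT
= 1 Mbps * 112 ms
= 1 * 1e6 * 112 / 1000 bits
= 112000 bits
= 14000 bytes
= 13.6719 KB
BDP = 112000 bits (14000 bytes)


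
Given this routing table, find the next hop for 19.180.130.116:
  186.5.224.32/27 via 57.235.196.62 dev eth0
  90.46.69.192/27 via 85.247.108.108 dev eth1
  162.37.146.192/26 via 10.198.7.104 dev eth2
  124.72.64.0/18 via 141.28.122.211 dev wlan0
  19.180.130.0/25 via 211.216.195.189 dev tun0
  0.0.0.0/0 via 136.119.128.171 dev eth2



Longest prefix match for 19.180.130.116:
  /27 186.5.224.32: no
  /27 90.46.69.192: no
  /26 162.37.146.192: no
  /18 124.72.64.0: no
  /25 19.180.130.0: MATCH
  /0 0.0.0.0: MATCH
Selected: next-hop 211.216.195.189 via tun0 (matched /25)


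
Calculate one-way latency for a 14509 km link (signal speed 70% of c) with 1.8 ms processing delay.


Speed = 0.7 * 3e5 km/s = 210000 km/s
Propagation delay = 14509 / 210000 = 0.0691 s = 69.0905 ms
Processing delay = 1.8 ms
Total one-way latency = 70.8905 ms


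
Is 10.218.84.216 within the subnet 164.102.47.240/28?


Subnet network: 164.102.47.240
Test IP AND mask: 10.218.84.208
No, 10.218.84.216 is not in 164.102.47.240/28


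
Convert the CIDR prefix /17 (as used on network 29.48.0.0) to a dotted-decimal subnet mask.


/17 means 17 network bits, 15 host bits
Binary: 11111111111111111000000000000000
Mask: 255.255.128.0


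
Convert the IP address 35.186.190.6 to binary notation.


35 = 00100011
186 = 10111010
190 = 10111110
6 = 00000110
Binary: 00100011.10111010.10111110.00000110


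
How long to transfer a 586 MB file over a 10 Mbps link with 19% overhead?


Effective throughput = 10 * (1 - 19/100) = 8.1 Mbps
File size in Mb = 586 * 8 = 4688 Mb
Time = 4688 / 8.1
Time = 578.7654 seconds


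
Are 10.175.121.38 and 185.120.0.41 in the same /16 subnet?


Mask: 255.255.0.0
10.175.121.38 AND mask = 10.175.0.0
185.120.0.41 AND mask = 185.120.0.0
No, different subnets (10.175.0.0 vs 185.120.0.0)


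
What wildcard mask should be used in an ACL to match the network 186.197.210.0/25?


Subnet mask: 255.255.255.128
Wildcard = 255.255.255.255 - subnet mask
255 - 255 = 0
255 - 255 = 0
255 - 255 = 0
255 - 128 = 127
Wildcard: 0.0.0.127


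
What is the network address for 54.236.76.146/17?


IP:   00110110.11101100.01001100.10010010
Mask: 11111111.11111111.10000000.00000000
AND operation:
Net:  00110110.11101100.00000000.00000000
Network: 54.236.0.0/17


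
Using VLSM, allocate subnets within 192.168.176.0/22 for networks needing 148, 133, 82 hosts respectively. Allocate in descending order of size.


148 hosts -> /24 (254 usable): 192.168.176.0/24
133 hosts -> /24 (254 usable): 192.168.177.0/24
82 hosts -> /25 (126 usable): 192.168.178.0/25
Allocation: 192.168.176.0/24 (148 hosts, 254 usable); 192.168.177.0/24 (133 hosts, 254 usable); 192.168.178.0/25 (82 hosts, 126 usable)


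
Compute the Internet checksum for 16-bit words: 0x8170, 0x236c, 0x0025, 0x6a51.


Sum all words (with carry folding):
+ 0x8170 = 0x8170
+ 0x236c = 0xa4dc
+ 0x0025 = 0xa501
+ 0x6a51 = 0x0f53
One's complement: ~0x0f53
Checksum = 0xf0ac


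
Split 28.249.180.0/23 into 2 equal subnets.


New prefix = 23 + 1 = 24
Each subnet has 256 addresses
  28.249.180.0/24
  28.249.181.0/24
Subnets: 28.249.180.0/24, 28.249.181.0/24


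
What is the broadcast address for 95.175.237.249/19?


Network: 95.175.224.0/19
Host bits = 13
Set all host bits to 1:
Broadcast: 95.175.255.255


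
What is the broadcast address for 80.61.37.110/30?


Network: 80.61.37.108/30
Host bits = 2
Set all host bits to 1:
Broadcast: 80.61.37.111


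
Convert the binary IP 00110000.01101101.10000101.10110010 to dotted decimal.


00110000 = 48
01101101 = 109
10000101 = 133
10110010 = 178
IP: 48.109.133.178


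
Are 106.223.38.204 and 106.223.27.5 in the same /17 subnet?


Mask: 255.255.128.0
106.223.38.204 AND mask = 106.223.0.0
106.223.27.5 AND mask = 106.223.0.0
Yes, same subnet (106.223.0.0)


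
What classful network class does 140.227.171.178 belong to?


First octet: 140
Binary: 10001100
10xxxxxx -> Class B (128-191)
Class B, default mask 255.255.0.0 (/16)


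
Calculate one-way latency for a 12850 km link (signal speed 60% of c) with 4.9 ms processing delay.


Speed = 0.6 * 3e5 km/s = 180000 km/s
Propagation delay = 12850 / 180000 = 0.0714 s = 71.3889 ms
Processing delay = 4.9 ms
Total one-way latency = 76.2889 ms


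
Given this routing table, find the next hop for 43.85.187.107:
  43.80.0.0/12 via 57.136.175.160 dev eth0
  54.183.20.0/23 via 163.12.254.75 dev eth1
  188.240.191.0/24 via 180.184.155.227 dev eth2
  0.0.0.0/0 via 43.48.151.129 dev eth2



Longest prefix match for 43.85.187.107:
  /12 43.80.0.0: MATCH
  /23 54.183.20.0: no
  /24 188.240.191.0: no
  /0 0.0.0.0: MATCH
Selected: next-hop 57.136.175.160 via eth0 (matched /12)


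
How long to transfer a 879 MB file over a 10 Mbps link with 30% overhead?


Effective throughput = 10 * (1 - 30/100) = 7 Mbps
File size in Mb = 879 * 8 = 7032 Mb
Time = 7032 / 7
Time = 1004.5714 seconds


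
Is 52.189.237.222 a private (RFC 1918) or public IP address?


RFC 1918 private ranges:
  10.0.0.0/8 (10.0.0.0 - 10.255.255.255)
  172.16.0.0/12 (172.16.0.0 - 172.31.255.255)
  192.168.0.0/16 (192.168.0.0 - 192.168.255.255)
Public (not in any RFC 1918 range)


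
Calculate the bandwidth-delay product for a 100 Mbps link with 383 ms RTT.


BDP = bandwidth * RTT
= 100 Mbps * 383 ms
= 100 * 1e6 * 383 / 1000 bits
= 38300000 bits
= 4787500 bytes
= 4675.293 KB
BDP = 38300000 bits (4787500 bytes)


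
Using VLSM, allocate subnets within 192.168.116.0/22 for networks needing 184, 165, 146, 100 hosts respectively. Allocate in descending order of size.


184 hosts -> /24 (254 usable): 192.168.116.0/24
165 hosts -> /24 (254 usable): 192.168.117.0/24
146 hosts -> /24 (254 usable): 192.168.118.0/24
100 hosts -> /25 (126 usable): 192.168.119.0/25
Allocation: 192.168.116.0/24 (184 hosts, 254 usable); 192.168.117.0/24 (165 hosts, 254 usable); 192.168.118.0/24 (146 hosts, 254 usable); 192.168.119.0/25 (100 hosts, 126 usable)


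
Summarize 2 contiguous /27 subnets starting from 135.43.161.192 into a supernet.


Original prefix: /27
Number of subnets: 2 = 2^1
New prefix = 27 - 1 = 26
Supernet: 135.43.161.192/26


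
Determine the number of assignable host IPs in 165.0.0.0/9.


Host bits = 32 - 9 = 23
Total addresses = 2^23 = 8388608
Usable = total - 2 (network and broadcast)
Usable hosts: 8388606


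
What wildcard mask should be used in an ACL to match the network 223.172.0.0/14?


Subnet mask: 255.252.0.0
Wildcard = 255.255.255.255 - subnet mask
255 - 255 = 0
255 - 252 = 3
255 - 0 = 255
255 - 0 = 255
Wildcard: 0.3.255.255


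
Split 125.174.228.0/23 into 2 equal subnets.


New prefix = 23 + 1 = 24
Each subnet has 256 addresses
  125.174.228.0/24
  125.174.229.0/24
Subnets: 125.174.228.0/24, 125.174.229.0/24


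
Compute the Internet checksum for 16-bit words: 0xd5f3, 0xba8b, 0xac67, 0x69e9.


Sum all words (with carry folding):
+ 0xd5f3 = 0xd5f3
+ 0xba8b = 0x907f
+ 0xac67 = 0x3ce7
+ 0x69e9 = 0xa6d0
One's complement: ~0xa6d0
Checksum = 0x592f


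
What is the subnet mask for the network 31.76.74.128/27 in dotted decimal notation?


/27 means 27 network bits, 5 host bits
Binary: 11111111111111111111111111100000
Mask: 255.255.255.224


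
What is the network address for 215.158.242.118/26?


IP:   11010111.10011110.11110010.01110110
Mask: 11111111.11111111.11111111.11000000
AND operation:
Net:  11010111.10011110.11110010.01000000
Network: 215.158.242.64/26


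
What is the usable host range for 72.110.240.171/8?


Network: 72.0.0.0
Broadcast: 72.255.255.255
First usable = network + 1
Last usable = broadcast - 1
Range: 72.0.0.1 to 72.255.255.254


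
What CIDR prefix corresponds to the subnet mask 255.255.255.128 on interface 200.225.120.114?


Binary: 11111111.11111111.11111111.10000000
Count leading 1s
Prefix: /25


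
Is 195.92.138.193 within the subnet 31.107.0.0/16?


Subnet network: 31.107.0.0
Test IP AND mask: 195.92.0.0
No, 195.92.138.193 is not in 31.107.0.0/16


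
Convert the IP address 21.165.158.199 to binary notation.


21 = 00010101
165 = 10100101
158 = 10011110
199 = 11000111
Binary: 00010101.10100101.10011110.11000111


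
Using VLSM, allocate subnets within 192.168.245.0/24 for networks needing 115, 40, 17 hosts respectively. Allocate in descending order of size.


115 hosts -> /25 (126 usable): 192.168.245.0/25
40 hosts -> /26 (62 usable): 192.168.245.128/26
17 hosts -> /27 (30 usable): 192.168.245.192/27
Allocation: 192.168.245.0/25 (115 hosts, 126 usable); 192.168.245.128/26 (40 hosts, 62 usable); 192.168.245.192/27 (17 hosts, 30 usable)


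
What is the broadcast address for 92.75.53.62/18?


Network: 92.75.0.0/18
Host bits = 14
Set all host bits to 1:
Broadcast: 92.75.63.255


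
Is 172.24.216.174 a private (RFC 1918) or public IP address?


RFC 1918 private ranges:
  10.0.0.0/8 (10.0.0.0 - 10.255.255.255)
  172.16.0.0/12 (172.16.0.0 - 172.31.255.255)
  192.168.0.0/16 (192.168.0.0 - 192.168.255.255)
Private (in 172.16.0.0/12)


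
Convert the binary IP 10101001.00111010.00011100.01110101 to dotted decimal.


10101001 = 169
00111010 = 58
00011100 = 28
01110101 = 117
IP: 169.58.28.117


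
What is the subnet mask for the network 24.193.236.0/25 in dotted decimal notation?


/25 means 25 network bits, 7 host bits
Binary: 11111111111111111111111110000000
Mask: 255.255.255.128


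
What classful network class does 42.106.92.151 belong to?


First octet: 42
Binary: 00101010
0xxxxxxx -> Class A (1-126)
Class A, default mask 255.0.0.0 (/8)


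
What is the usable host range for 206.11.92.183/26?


Network: 206.11.92.128
Broadcast: 206.11.92.191
First usable = network + 1
Last usable = broadcast - 1
Range: 206.11.92.129 to 206.11.92.190


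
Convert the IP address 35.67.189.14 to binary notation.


35 = 00100011
67 = 01000011
189 = 10111101
14 = 00001110
Binary: 00100011.01000011.10111101.00001110


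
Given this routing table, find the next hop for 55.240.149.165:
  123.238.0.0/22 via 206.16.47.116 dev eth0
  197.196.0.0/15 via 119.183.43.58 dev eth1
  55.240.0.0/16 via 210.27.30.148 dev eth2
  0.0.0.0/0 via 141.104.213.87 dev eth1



Longest prefix match for 55.240.149.165:
  /22 123.238.0.0: no
  /15 197.196.0.0: no
  /16 55.240.0.0: MATCH
  /0 0.0.0.0: MATCH
Selected: next-hop 210.27.30.148 via eth2 (matched /16)


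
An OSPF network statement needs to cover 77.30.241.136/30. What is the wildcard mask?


Subnet mask: 255.255.255.252
Wildcard = 255.255.255.255 - subnet mask
255 - 255 = 0
255 - 255 = 0
255 - 255 = 0
255 - 252 = 3
Wildcard: 0.0.0.3


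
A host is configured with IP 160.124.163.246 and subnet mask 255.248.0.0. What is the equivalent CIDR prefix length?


Binary: 11111111.11111000.00000000.00000000
Count leading 1s
Prefix: /13


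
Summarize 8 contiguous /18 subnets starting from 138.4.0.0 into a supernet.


Original prefix: /18
Number of subnets: 8 = 2^3
New prefix = 18 - 3 = 15
Supernet: 138.4.0.0/15


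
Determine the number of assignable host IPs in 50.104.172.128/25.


Host bits = 32 - 25 = 7
Total addresses = 2^7 = 128
Usable = total - 2 (network and broadcast)
Usable hosts: 126


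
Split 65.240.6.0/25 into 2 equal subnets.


New prefix = 25 + 1 = 26
Each subnet has 64 addresses
  65.240.6.0/26
  65.240.6.64/26
Subnets: 65.240.6.0/26, 65.240.6.64/26


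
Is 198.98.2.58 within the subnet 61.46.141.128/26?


Subnet network: 61.46.141.128
Test IP AND mask: 198.98.2.0
No, 198.98.2.58 is not in 61.46.141.128/26


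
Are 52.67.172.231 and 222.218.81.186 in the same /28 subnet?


Mask: 255.255.255.240
52.67.172.231 AND mask = 52.67.172.224
222.218.81.186 AND mask = 222.218.81.176
No, different subnets (52.67.172.224 vs 222.218.81.176)


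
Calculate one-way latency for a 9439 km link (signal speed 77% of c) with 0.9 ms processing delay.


Speed = 0.77 * 3e5 km/s = 231000 km/s
Propagation delay = 9439 / 231000 = 0.0409 s = 40.8615 ms
Processing delay = 0.9 ms
Total one-way latency = 41.7615 ms


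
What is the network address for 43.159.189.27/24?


IP:   00101011.10011111.10111101.00011011
Mask: 11111111.11111111.11111111.00000000
AND operation:
Net:  00101011.10011111.10111101.00000000
Network: 43.159.189.0/24


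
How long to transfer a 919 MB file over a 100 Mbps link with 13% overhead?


Effective throughput = 100 * (1 - 13/100) = 87 Mbps
File size in Mb = 919 * 8 = 7352 Mb
Time = 7352 / 87
Time = 84.5057 seconds


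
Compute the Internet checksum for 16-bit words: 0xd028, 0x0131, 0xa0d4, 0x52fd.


Sum all words (with carry folding):
+ 0xd028 = 0xd028
+ 0x0131 = 0xd159
+ 0xa0d4 = 0x722e
+ 0x52fd = 0xc52b
One's complement: ~0xc52b
Checksum = 0x3ad4


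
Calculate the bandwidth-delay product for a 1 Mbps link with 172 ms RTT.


BDP = bandwidth * RTT
= 1 Mbps * 172 ms
= 1 * 1e6 * 172 / 1000 bits
= 172000 bits
= 21500 bytes
= 20.9961 KB
BDP = 172000 bits (21500 bytes)


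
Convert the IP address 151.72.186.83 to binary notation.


151 = 10010111
72 = 01001000
186 = 10111010
83 = 01010011
Binary: 10010111.01001000.10111010.01010011


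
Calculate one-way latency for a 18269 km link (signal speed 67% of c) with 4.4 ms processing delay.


Speed = 0.67 * 3e5 km/s = 201000 km/s
Propagation delay = 18269 / 201000 = 0.0909 s = 90.8905 ms
Processing delay = 4.4 ms
Total one-way latency = 95.2905 ms


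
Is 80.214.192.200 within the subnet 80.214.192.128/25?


Subnet network: 80.214.192.128
Test IP AND mask: 80.214.192.128
Yes, 80.214.192.200 is in 80.214.192.128/25


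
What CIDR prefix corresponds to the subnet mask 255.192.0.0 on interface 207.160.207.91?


Binary: 11111111.11000000.00000000.00000000
Count leading 1s
Prefix: /10


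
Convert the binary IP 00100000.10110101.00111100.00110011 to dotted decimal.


00100000 = 32
10110101 = 181
00111100 = 60
00110011 = 51
IP: 32.181.60.51


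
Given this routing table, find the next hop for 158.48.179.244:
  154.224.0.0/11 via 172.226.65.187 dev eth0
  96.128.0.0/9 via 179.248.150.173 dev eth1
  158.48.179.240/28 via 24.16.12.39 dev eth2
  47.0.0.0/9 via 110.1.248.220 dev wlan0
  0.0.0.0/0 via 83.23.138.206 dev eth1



Longest prefix match for 158.48.179.244:
  /11 154.224.0.0: no
  /9 96.128.0.0: no
  /28 158.48.179.240: MATCH
  /9 47.0.0.0: no
  /0 0.0.0.0: MATCH
Selected: next-hop 24.16.12.39 via eth2 (matched /28)


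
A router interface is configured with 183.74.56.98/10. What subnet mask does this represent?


/10 means 10 network bits, 22 host bits
Binary: 11111111110000000000000000000000
Mask: 255.192.0.0


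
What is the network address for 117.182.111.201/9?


IP:   01110101.10110110.01101111.11001001
Mask: 11111111.10000000.00000000.00000000
AND operation:
Net:  01110101.10000000.00000000.00000000
Network: 117.128.0.0/9


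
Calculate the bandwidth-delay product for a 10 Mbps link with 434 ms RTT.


BDP = bandwidth * RTT
= 10 Mbps * 434 ms
= 10 * 1e6 * 434 / 1000 bits
= 4340000 bits
= 542500 bytes
= 529.7852 KB
BDP = 4340000 bits (542500 bytes)


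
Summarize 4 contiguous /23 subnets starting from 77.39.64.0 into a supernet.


Original prefix: /23
Number of subnets: 4 = 2^2
New prefix = 23 - 2 = 21
Supernet: 77.39.64.0/21


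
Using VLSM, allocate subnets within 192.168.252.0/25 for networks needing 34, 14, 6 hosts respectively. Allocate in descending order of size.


34 hosts -> /26 (62 usable): 192.168.252.0/26
14 hosts -> /28 (14 usable): 192.168.252.64/28
6 hosts -> /29 (6 usable): 192.168.252.80/29
Allocation: 192.168.252.0/26 (34 hosts, 62 usable); 192.168.252.64/28 (14 hosts, 14 usable); 192.168.252.80/29 (6 hosts, 6 usable)


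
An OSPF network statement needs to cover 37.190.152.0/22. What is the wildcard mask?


Subnet mask: 255.255.252.0
Wildcard = 255.255.255.255 - subnet mask
255 - 255 = 0
255 - 255 = 0
255 - 252 = 3
255 - 0 = 255
Wildcard: 0.0.3.255


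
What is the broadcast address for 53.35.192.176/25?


Network: 53.35.192.128/25
Host bits = 7
Set all host bits to 1:
Broadcast: 53.35.192.255


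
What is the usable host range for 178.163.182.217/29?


Network: 178.163.182.216
Broadcast: 178.163.182.223
First usable = network + 1
Last usable = broadcast - 1
Range: 178.163.182.217 to 178.163.182.222


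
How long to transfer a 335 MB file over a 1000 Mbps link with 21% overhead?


Effective throughput = 1000 * (1 - 21/100) = 790 Mbps
File size in Mb = 335 * 8 = 2680 Mb
Time = 2680 / 790
Time = 3.3924 seconds


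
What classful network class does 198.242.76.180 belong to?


First octet: 198
Binary: 11000110
110xxxxx -> Class C (192-223)
Class C, default mask 255.255.255.0 (/24)


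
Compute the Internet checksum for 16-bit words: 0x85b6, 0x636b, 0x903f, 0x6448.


Sum all words (with carry folding):
+ 0x85b6 = 0x85b6
+ 0x636b = 0xe921
+ 0x903f = 0x7961
+ 0x6448 = 0xdda9
One's complement: ~0xdda9
Checksum = 0x2256


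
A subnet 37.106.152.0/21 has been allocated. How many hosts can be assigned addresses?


Host bits = 32 - 21 = 11
Total addresses = 2^11 = 2048
Usable = total - 2 (network and broadcast)
Usable hosts: 2046


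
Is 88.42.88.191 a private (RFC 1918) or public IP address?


RFC 1918 private ranges:
  10.0.0.0/8 (10.0.0.0 - 10.255.255.255)
  172.16.0.0/12 (172.16.0.0 - 172.31.255.255)
  192.168.0.0/16 (192.168.0.0 - 192.168.255.255)
Public (not in any RFC 1918 range)


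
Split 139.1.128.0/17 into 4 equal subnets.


New prefix = 17 + 2 = 19
Each subnet has 8192 addresses
  139.1.128.0/19
  139.1.160.0/19
  139.1.192.0/19
  139.1.224.0/19
Subnets: 139.1.128.0/19, 139.1.160.0/19, 139.1.192.0/19, 139.1.224.0/19


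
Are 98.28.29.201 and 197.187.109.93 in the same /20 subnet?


Mask: 255.255.240.0
98.28.29.201 AND mask = 98.28.16.0
197.187.109.93 AND mask = 197.187.96.0
No, different subnets (98.28.16.0 vs 197.187.96.0)


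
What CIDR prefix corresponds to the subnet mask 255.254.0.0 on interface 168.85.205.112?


Binary: 11111111.11111110.00000000.00000000
Count leading 1s
Prefix: /15


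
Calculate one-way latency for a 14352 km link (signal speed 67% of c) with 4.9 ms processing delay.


Speed = 0.67 * 3e5 km/s = 201000 km/s
Propagation delay = 14352 / 201000 = 0.0714 s = 71.403 ms
Processing delay = 4.9 ms
Total one-way latency = 76.303 ms


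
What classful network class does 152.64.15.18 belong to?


First octet: 152
Binary: 10011000
10xxxxxx -> Class B (128-191)
Class B, default mask 255.255.0.0 (/16)


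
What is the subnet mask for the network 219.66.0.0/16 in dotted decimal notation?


/16 means 16 network bits, 16 host bits
Binary: 11111111111111110000000000000000
Mask: 255.255.0.0


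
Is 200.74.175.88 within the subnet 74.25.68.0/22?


Subnet network: 74.25.68.0
Test IP AND mask: 200.74.172.0
No, 200.74.175.88 is not in 74.25.68.0/22


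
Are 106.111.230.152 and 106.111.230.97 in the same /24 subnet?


Mask: 255.255.255.0
106.111.230.152 AND mask = 106.111.230.0
106.111.230.97 AND mask = 106.111.230.0
Yes, same subnet (106.111.230.0)


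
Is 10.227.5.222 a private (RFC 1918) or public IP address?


RFC 1918 private ranges:
  10.0.0.0/8 (10.0.0.0 - 10.255.255.255)
  172.16.0.0/12 (172.16.0.0 - 172.31.255.255)
  192.168.0.0/16 (192.168.0.0 - 192.168.255.255)
Private (in 10.0.0.0/8)


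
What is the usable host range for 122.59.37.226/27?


Network: 122.59.37.224
Broadcast: 122.59.37.255
First usable = network + 1
Last usable = broadcast - 1
Range: 122.59.37.225 to 122.59.37.254


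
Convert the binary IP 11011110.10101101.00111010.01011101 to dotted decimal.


11011110 = 222
10101101 = 173
00111010 = 58
01011101 = 93
IP: 222.173.58.93


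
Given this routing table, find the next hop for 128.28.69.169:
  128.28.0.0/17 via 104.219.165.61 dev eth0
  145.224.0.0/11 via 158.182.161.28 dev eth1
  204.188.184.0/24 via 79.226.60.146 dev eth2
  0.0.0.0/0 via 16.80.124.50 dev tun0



Longest prefix match for 128.28.69.169:
  /17 128.28.0.0: MATCH
  /11 145.224.0.0: no
  /24 204.188.184.0: no
  /0 0.0.0.0: MATCH
Selected: next-hop 104.219.165.61 via eth0 (matched /17)


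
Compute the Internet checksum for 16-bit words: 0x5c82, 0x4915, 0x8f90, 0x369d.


Sum all words (with carry folding):
+ 0x5c82 = 0x5c82
+ 0x4915 = 0xa597
+ 0x8f90 = 0x3528
+ 0x369d = 0x6bc5
One's complement: ~0x6bc5
Checksum = 0x943a


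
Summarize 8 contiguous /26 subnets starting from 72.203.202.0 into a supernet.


Original prefix: /26
Number of subnets: 8 = 2^3
New prefix = 26 - 3 = 23
Supernet: 72.203.202.0/23


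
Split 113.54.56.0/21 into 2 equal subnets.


New prefix = 21 + 1 = 22
Each subnet has 1024 addresses
  113.54.56.0/22
  113.54.60.0/22
Subnets: 113.54.56.0/22, 113.54.60.0/22


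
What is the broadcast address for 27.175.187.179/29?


Network: 27.175.187.176/29
Host bits = 3
Set all host bits to 1:
Broadcast: 27.175.187.183


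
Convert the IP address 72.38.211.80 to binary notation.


72 = 01001000
38 = 00100110
211 = 11010011
80 = 01010000
Binary: 01001000.00100110.11010011.01010000


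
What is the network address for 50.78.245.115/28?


IP:   00110010.01001110.11110101.01110011
Mask: 11111111.11111111.11111111.11110000
AND operation:
Net:  00110010.01001110.11110101.01110000
Network: 50.78.245.112/28


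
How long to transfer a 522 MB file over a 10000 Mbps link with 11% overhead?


Effective throughput = 10000 * (1 - 11/100) = 8900 Mbps
File size in Mb = 522 * 8 = 4176 Mb
Time = 4176 / 8900
Time = 0.4692 seconds


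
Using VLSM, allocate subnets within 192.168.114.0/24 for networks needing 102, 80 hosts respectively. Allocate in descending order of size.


102 hosts -> /25 (126 usable): 192.168.114.0/25
80 hosts -> /25 (126 usable): 192.168.114.128/25
Allocation: 192.168.114.0/25 (102 hosts, 126 usable); 192.168.114.128/25 (80 hosts, 126 usable)


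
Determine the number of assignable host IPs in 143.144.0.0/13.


Host bits = 32 - 13 = 19
Total addresses = 2^19 = 524288
Usable = total - 2 (network and broadcast)
Usable hosts: 524286


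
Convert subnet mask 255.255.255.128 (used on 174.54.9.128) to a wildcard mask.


Subnet mask: 255.255.255.128
Wildcard = 255.255.255.255 - subnet mask
255 - 255 = 0
255 - 255 = 0
255 - 255 = 0
255 - 128 = 127
Wildcard: 0.0.0.127


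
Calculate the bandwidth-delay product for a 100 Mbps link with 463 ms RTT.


BDP = bandwidth * RTT
= 100 Mbps * 463 ms
= 100 * 1e6 * 463 / 1000 bits
= 46300000 bits
= 5787500 bytes
= 5651.8555 KB
BDP = 46300000 bits (5787500 bytes)


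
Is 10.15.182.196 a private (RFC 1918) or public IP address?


RFC 1918 private ranges:
  10.0.0.0/8 (10.0.0.0 - 10.255.255.255)
  172.16.0.0/12 (172.16.0.0 - 172.31.255.255)
  192.168.0.0/16 (192.168.0.0 - 192.168.255.255)
Private (in 10.0.0.0/8)


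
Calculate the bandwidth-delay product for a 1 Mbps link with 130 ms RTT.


BDP = bandwidth * RTT
= 1 Mbps * 130 ms
= 1 * 1e6 * 130 / 1000 bits
= 130000 bits
= 16250 bytes
= 15.8691 KB
BDP = 130000 bits (16250 bytes)


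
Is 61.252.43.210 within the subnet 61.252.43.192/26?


Subnet network: 61.252.43.192
Test IP AND mask: 61.252.43.192
Yes, 61.252.43.210 is in 61.252.43.192/26


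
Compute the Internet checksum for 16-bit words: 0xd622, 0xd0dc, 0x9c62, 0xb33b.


Sum all words (with carry folding):
+ 0xd622 = 0xd622
+ 0xd0dc = 0xa6ff
+ 0x9c62 = 0x4362
+ 0xb33b = 0xf69d
One's complement: ~0xf69d
Checksum = 0x0962


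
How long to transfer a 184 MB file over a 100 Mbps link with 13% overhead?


Effective throughput = 100 * (1 - 13/100) = 87 Mbps
File size in Mb = 184 * 8 = 1472 Mb
Time = 1472 / 87
Time = 16.9195 seconds


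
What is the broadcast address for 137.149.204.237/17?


Network: 137.149.128.0/17
Host bits = 15
Set all host bits to 1:
Broadcast: 137.149.255.255


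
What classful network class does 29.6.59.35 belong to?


First octet: 29
Binary: 00011101
0xxxxxxx -> Class A (1-126)
Class A, default mask 255.0.0.0 (/8)


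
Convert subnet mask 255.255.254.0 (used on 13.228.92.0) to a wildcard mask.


Subnet mask: 255.255.254.0
Wildcard = 255.255.255.255 - subnet mask
255 - 255 = 0
255 - 255 = 0
255 - 254 = 1
255 - 0 = 255
Wildcard: 0.0.1.255


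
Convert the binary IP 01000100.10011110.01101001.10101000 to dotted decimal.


01000100 = 68
10011110 = 158
01101001 = 105
10101000 = 168
IP: 68.158.105.168


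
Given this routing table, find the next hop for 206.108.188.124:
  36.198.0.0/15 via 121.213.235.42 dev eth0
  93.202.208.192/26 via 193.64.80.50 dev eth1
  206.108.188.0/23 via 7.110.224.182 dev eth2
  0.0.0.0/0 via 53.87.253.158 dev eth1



Longest prefix match for 206.108.188.124:
  /15 36.198.0.0: no
  /26 93.202.208.192: no
  /23 206.108.188.0: MATCH
  /0 0.0.0.0: MATCH
Selected: next-hop 7.110.224.182 via eth2 (matched /23)
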